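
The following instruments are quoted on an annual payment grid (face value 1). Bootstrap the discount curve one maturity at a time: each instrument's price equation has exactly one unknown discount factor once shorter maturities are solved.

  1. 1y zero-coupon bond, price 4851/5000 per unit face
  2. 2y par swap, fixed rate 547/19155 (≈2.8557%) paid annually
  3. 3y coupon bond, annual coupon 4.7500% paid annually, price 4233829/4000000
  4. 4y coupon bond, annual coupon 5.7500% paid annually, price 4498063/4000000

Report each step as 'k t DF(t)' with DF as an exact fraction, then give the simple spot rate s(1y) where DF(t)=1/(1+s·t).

step 1 [1y] zero: DF = P = 4851/5000 ≈ 0.970200
step 2 [2y] swap r/1=547/19155: DF=(1 − 547/19155·(0.970200))/(1+547/19155) = 9453/10000 ≈ 0.945300
step 3 [3y] bond c/1=19/400: DF=(4233829/4000000 − 19/400·(0.970200+0.945300))/(1+19/400) = 2309/2500 ≈ 0.923600
step 4 [4y] bond c/1=23/400: DF=(4498063/4000000 − 23/400·(0.970200+0.945300+0.923600))/(1+23/400) = 909/1000 ≈ 0.909000

1 1 4851/5000
2 2 9453/10000
3 3 2309/2500
4 4 909/1000
s(1y) = (1/(4851/5000) − 1)/(1) = 149/4851 ≈ 3.0715%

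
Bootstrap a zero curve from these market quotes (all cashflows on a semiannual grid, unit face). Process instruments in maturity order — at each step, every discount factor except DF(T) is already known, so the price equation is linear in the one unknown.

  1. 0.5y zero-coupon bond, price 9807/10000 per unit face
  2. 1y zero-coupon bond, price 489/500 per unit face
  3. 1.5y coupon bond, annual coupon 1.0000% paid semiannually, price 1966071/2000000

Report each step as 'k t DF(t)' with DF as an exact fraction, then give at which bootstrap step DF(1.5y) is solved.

step 1 [0.5y] zero: DF = P = 9807/10000 ≈ 0.980700
step 2 [1y] zero: DF = P = 489/500 ≈ 0.978000
step 3 [1.5y] bond c/2=1/200: DF=(1966071/2000000 − 1/200·(0.980700+0.978000))/(1+1/200) = 2421/2500 ≈ 0.968400

1 1/2 9807/10000
2 1 489/500
3 3/2 2421/2500
DF(1.5y) is solved at step 3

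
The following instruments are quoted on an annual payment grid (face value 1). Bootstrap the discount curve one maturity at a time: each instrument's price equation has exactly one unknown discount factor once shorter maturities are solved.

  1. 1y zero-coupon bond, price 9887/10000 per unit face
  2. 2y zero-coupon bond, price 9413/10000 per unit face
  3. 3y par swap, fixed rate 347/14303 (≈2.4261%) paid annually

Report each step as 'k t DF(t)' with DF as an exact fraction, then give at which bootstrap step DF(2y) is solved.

step 1 [1y] zero: DF = P = 9887/10000 ≈ 0.988700
step 2 [2y] zero: DF = P = 9413/10000 ≈ 0.941300
step 3 [3y] swap r/1=347/14303: DF=(1 − 347/14303·(0.988700+0.941300))/(1+347/14303) = 4653/5000 ≈ 0.930600

1 1 9887/10000
2 2 9413/10000
3 3 4653/5000
DF(2y) is solved at step 2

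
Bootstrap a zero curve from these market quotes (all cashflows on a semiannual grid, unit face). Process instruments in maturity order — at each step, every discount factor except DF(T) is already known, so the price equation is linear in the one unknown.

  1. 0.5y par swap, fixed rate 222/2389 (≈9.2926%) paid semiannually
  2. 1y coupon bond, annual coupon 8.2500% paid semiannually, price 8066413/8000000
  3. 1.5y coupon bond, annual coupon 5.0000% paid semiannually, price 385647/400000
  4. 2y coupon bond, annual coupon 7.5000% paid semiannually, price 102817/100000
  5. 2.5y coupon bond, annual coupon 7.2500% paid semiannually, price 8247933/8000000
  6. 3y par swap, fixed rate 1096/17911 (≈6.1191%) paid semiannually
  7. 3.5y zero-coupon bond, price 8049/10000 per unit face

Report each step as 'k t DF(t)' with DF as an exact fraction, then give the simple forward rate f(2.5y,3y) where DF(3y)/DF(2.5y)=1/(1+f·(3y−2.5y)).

step 1 [0.5y] swap r/2=111/2389: DF=(1 − 111/2389·(0))/(1+111/2389) = 2389/2500 ≈ 0.955600
step 2 [1y] bond c/2=33/800: DF=(8066413/8000000 − 33/800·(0.955600))/(1+33/800) = 1861/2000 ≈ 0.930500
step 3 [1.5y] bond c/2=1/40: DF=(385647/400000 − 1/40·(0.955600+0.930500))/(1+1/40) = 4473/5000 ≈ 0.894600
step 4 [2y] bond c/2=3/80: DF=(102817/100000 − 3/80·(0.955600+0.930500+0.894600))/(1+3/80) = 1781/2000 ≈ 0.890500
step 5 [2.5y] bond c/2=29/800: DF=(8247933/8000000 − 29/800·(0.955600+0.930500+0.894600+0.890500))/(1+29/800) = 1733/2000 ≈ 0.866500
step 6 [3y] swap r/2=548/17911: DF=(1 − 548/17911·(0.955600+0.930500+0.894600+0.890500+0.866500))/(1+548/17911) = 2089/2500 ≈ 0.835600
step 7 [3.5y] zero: DF = P = 8049/10000 ≈ 0.804900

1 1/2 2389/2500
2 1 1861/2000
3 3/2 4473/5000
4 2 1781/2000
5 5/2 1733/2000
6 3 2089/2500
7 7/2 8049/10000
f(2.5y,3y) = ((1733/2000)/(2089/2500) − 1)/(1/2) = 309/4178 ≈ 7.3959%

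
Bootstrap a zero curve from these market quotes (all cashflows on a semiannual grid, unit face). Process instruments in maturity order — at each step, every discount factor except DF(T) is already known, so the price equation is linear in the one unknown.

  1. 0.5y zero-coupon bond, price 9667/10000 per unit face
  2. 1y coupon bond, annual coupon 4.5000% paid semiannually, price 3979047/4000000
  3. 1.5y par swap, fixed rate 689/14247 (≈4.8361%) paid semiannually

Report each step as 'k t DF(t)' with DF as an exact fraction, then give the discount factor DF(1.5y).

step 1 [0.5y] zero: DF = P = 9667/10000 ≈ 0.966700
step 2 [1y] bond c/2=9/400: DF=(3979047/4000000 − 9/400·(0.966700))/(1+9/400) = 2379/2500 ≈ 0.951600
step 3 [1.5y] swap r/2=689/28494: DF=(1 − 689/28494·(0.966700+0.951600))/(1+689/28494) = 9311/10000 ≈ 0.931100

1 1/2 9667/10000
2 1 2379/2500
3 3/2 9311/10000
DF(1.5y) = 9311/10000 ≈ 0.931100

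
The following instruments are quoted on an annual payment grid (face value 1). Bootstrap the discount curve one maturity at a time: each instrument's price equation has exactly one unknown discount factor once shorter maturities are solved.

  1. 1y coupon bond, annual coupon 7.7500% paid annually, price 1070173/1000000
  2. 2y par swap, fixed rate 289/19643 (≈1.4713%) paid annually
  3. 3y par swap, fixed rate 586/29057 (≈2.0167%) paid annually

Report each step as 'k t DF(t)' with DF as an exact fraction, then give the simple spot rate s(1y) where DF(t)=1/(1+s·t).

step 1 [1y] bond c/1=31/400: DF=(1070173/1000000 − 31/400·(0))/(1+31/400) = 2483/2500 ≈ 0.993200
step 2 [2y] swap r/1=289/19643: DF=(1 − 289/19643·(0.993200))/(1+289/19643) = 9711/10000 ≈ 0.971100
step 3 [3y] swap r/1=586/29057: DF=(1 − 586/29057·(0.993200+0.971100))/(1+586/29057) = 4707/5000 ≈ 0.941400

1 1 2483/2500
2 2 9711/10000
3 3 4707/5000
s(1y) = (1/(2483/2500) − 1)/(1) = 17/2483 ≈ 0.6847%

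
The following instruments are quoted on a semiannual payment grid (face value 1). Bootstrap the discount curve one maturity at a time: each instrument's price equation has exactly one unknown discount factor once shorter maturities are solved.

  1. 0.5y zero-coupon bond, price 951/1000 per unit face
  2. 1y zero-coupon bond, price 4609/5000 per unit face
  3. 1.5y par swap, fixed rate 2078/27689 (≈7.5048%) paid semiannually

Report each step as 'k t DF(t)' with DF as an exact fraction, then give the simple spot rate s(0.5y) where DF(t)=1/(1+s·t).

1 1/2 951/1000
2 1 4609/5000
3 3/2 8961/10000
s(0.5y) = (1/(951/1000) − 1)/(1/2) = 98/951 ≈ 10.3049%

step 1 [0.5y] zero: DF = P = 951/1000 ≈ 0.951000
step 2 [1y] zero: DF = P = 4609/5000 ≈ 0.921800
step 3 [1.5y] swap r/2=1039/27689: DF=(1 − 1039/27689·(0.951000+0.921800))/(1+1039/27689) = 8961/10000 ≈ 0.896100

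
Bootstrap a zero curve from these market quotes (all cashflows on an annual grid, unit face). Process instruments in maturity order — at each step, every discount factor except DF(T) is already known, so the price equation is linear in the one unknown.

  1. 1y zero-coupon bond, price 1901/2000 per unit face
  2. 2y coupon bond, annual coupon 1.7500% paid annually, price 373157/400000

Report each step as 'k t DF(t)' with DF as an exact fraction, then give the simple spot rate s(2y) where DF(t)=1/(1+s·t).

1 1 1901/2000
2 2 1801/2000
s(2y) = (1/(1801/2000) − 1)/(2) = 199/3602 ≈ 5.5247%

step 1 [1y] zero: DF = P = 1901/2000 ≈ 0.950500
step 2 [2y] bond c/1=7/400: DF=(373157/400000 − 7/400·(0.950500))/(1+7/400) = 1801/2000 ≈ 0.900500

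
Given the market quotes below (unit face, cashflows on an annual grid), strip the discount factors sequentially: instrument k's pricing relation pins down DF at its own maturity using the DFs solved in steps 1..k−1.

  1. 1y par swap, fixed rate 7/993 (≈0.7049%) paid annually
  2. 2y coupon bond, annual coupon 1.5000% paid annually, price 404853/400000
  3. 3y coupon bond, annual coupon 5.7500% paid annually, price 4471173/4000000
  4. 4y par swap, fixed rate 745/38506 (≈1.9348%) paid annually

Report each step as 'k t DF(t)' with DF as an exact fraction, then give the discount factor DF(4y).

1 1 993/1000
2 2 393/400
3 3 1187/1250
4 4 1851/2000
DF(4y) = 1851/2000 ≈ 0.925500

step 1 [1y] swap r/1=7/993: DF=(1 − 7/993·(0))/(1+7/993) = 993/1000 ≈ 0.993000
step 2 [2y] bond c/1=3/200: DF=(404853/400000 − 3/200·(0.993000))/(1+3/200) = 393/400 ≈ 0.982500
step 3 [3y] bond c/1=23/400: DF=(4471173/4000000 − 23/400·(0.993000+0.982500))/(1+23/400) = 1187/1250 ≈ 0.949600
step 4 [4y] swap r/1=745/38506: DF=(1 − 745/38506·(0.993000+0.982500+0.949600))/(1+745/38506) = 1851/2000 ≈ 0.925500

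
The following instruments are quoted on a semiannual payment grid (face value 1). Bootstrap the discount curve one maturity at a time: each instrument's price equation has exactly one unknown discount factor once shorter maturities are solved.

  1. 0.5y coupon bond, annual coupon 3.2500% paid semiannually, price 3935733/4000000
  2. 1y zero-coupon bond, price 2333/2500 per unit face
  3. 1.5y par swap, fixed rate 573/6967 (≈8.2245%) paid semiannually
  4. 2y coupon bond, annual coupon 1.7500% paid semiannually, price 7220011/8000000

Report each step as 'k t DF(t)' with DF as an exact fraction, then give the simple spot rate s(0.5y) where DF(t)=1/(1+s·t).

step 1 [0.5y] bond c/2=13/800: DF=(3935733/4000000 − 13/800·(0))/(1+13/800) = 4841/5000 ≈ 0.968200
step 2 [1y] zero: DF = P = 2333/2500 ≈ 0.933200
step 3 [1.5y] swap r/2=573/13934: DF=(1 − 573/13934·(0.968200+0.933200))/(1+573/13934) = 4427/5000 ≈ 0.885400
step 4 [2y] bond c/2=7/800: DF=(7220011/8000000 − 7/800·(0.968200+0.933200+0.885400))/(1+7/800) = 1741/2000 ≈ 0.870500

1 1/2 4841/5000
2 1 2333/2500
3 3/2 4427/5000
4 2 1741/2000
s(0.5y) = (1/(4841/5000) − 1)/(1/2) = 318/4841 ≈ 6.5689%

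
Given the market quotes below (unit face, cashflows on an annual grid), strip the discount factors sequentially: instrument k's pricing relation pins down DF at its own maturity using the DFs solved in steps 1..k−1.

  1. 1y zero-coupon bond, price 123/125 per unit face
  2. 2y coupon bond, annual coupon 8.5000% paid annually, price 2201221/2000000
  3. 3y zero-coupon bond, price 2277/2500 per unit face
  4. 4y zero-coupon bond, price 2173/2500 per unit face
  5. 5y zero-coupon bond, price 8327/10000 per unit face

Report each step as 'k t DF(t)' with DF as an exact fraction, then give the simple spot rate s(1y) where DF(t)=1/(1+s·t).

1 1 123/125
2 2 9373/10000
3 3 2277/2500
4 4 2173/2500
5 5 8327/10000
s(1y) = (1/(123/125) − 1)/(1) = 2/123 ≈ 1.6260%

step 1 [1y] zero: DF = P = 123/125 ≈ 0.984000
step 2 [2y] bond c/1=17/200: DF=(2201221/2000000 − 17/200·(0.984000))/(1+17/200) = 9373/10000 ≈ 0.937300
step 3 [3y] zero: DF = P = 2277/2500 ≈ 0.910800
step 4 [4y] zero: DF = P = 2173/2500 ≈ 0.869200
step 5 [5y] zero: DF = P = 8327/10000 ≈ 0.832700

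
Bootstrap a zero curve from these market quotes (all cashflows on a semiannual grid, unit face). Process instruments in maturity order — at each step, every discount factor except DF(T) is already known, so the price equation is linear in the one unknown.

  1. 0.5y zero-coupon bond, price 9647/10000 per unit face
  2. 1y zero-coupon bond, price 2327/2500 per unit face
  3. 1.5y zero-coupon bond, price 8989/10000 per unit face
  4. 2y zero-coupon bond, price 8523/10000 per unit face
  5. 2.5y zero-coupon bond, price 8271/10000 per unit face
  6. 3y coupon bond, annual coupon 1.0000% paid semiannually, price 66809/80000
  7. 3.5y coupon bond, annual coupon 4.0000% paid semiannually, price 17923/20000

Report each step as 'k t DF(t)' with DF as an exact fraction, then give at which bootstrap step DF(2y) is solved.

step 1 [0.5y] zero: DF = P = 9647/10000 ≈ 0.964700
step 2 [1y] zero: DF = P = 2327/2500 ≈ 0.930800
step 3 [1.5y] zero: DF = P = 8989/10000 ≈ 0.898900
step 4 [2y] zero: DF = P = 8523/10000 ≈ 0.852300
step 5 [2.5y] zero: DF = P = 8271/10000 ≈ 0.827100
step 6 [3y] bond c/2=1/200: DF=(66809/80000 − 1/200·(0.964700+0.930800+0.898900+0.852300+0.827100))/(1+1/200) = 8087/10000 ≈ 0.808700
step 7 [3.5y] bond c/2=1/50: DF=(17923/20000 − 1/50·(0.964700+0.930800+0.898900+0.852300+0.827100+0.808700))/(1+1/50) = 31/40 ≈ 0.775000

1 1/2 9647/10000
2 1 2327/2500
3 3/2 8989/10000
4 2 8523/10000
5 5/2 8271/10000
6 3 8087/10000
7 7/2 31/40
DF(2y) is solved at step 4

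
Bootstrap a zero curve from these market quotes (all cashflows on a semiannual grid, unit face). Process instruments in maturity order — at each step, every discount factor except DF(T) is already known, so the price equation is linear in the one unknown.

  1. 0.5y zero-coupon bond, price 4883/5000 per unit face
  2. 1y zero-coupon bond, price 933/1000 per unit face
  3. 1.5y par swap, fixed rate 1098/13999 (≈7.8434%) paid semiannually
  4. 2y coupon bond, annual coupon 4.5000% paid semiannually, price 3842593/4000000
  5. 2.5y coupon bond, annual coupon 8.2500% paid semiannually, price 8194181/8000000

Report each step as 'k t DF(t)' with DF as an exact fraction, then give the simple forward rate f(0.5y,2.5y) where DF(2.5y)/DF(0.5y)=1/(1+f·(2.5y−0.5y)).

step 1 [0.5y] zero: DF = P = 4883/5000 ≈ 0.976600
step 2 [1y] zero: DF = P = 933/1000 ≈ 0.933000
step 3 [1.5y] swap r/2=549/13999: DF=(1 − 549/13999·(0.976600+0.933000))/(1+549/13999) = 4451/5000 ≈ 0.890200
step 4 [2y] bond c/2=9/400: DF=(3842593/4000000 − 9/400·(0.976600+0.933000+0.890200))/(1+9/400) = 8779/10000 ≈ 0.877900
step 5 [2.5y] bond c/2=33/800: DF=(8194181/8000000 − 33/800·(0.976600+0.933000+0.890200+0.877900))/(1+33/800) = 419/500 ≈ 0.838000

1 1/2 4883/5000
2 1 933/1000
3 3/2 4451/5000
4 2 8779/10000
5 5/2 419/500
f(0.5y,2.5y) = ((4883/5000)/(419/500) − 1)/(2) = 693/8380 ≈ 8.2697%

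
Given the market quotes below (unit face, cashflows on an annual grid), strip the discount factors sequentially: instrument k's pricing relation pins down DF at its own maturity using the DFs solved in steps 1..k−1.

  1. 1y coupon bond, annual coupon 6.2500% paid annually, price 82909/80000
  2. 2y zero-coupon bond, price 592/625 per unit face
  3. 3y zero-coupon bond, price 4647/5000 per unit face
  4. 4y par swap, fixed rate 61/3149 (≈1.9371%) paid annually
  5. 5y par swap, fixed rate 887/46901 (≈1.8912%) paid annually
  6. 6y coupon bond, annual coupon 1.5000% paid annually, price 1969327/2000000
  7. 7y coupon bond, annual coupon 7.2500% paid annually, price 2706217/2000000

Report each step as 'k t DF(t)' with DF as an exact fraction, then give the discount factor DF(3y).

1 1 4877/5000
2 2 592/625
3 3 4647/5000
4 4 2317/2500
5 5 9113/10000
6 6 563/625
7 7 8837/10000
DF(3y) = 4647/5000 ≈ 0.929400

step 1 [1y] bond c/1=1/16: DF=(82909/80000 − 1/16·(0))/(1+1/16) = 4877/5000 ≈ 0.975400
step 2 [2y] zero: DF = P = 592/625 ≈ 0.947200
step 3 [3y] zero: DF = P = 4647/5000 ≈ 0.929400
step 4 [4y] swap r/1=61/3149: DF=(1 − 61/3149·(0.975400+0.947200+0.929400))/(1+61/3149) = 2317/2500 ≈ 0.926800
step 5 [5y] swap r/1=887/46901: DF=(1 − 887/46901·(0.975400+0.947200+0.929400+0.926800))/(1+887/46901) = 9113/10000 ≈ 0.911300
step 6 [6y] bond c/1=3/200: DF=(1969327/2000000 − 3/200·(0.975400+0.947200+0.929400+0.926800+0.911300))/(1+3/200) = 563/625 ≈ 0.900800
step 7 [7y] bond c/1=29/400: DF=(2706217/2000000 − 29/400·(0.975400+0.947200+0.929400+0.926800+0.911300+0.900800))/(1+29/400) = 8837/10000 ≈ 0.883700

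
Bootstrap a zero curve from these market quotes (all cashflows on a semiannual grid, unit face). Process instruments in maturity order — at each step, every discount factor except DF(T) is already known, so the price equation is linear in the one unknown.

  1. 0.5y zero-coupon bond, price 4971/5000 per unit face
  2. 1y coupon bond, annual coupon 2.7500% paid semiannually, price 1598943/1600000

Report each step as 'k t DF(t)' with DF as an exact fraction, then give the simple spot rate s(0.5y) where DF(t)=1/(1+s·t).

1 1/2 4971/5000
2 1 9723/10000
s(0.5y) = (1/(4971/5000) − 1)/(1/2) = 58/4971 ≈ 1.1668%

step 1 [0.5y] zero: DF = P = 4971/5000 ≈ 0.994200
step 2 [1y] bond c/2=11/800: DF=(1598943/1600000 − 11/800·(0.994200))/(1+11/800) = 9723/10000 ≈ 0.972300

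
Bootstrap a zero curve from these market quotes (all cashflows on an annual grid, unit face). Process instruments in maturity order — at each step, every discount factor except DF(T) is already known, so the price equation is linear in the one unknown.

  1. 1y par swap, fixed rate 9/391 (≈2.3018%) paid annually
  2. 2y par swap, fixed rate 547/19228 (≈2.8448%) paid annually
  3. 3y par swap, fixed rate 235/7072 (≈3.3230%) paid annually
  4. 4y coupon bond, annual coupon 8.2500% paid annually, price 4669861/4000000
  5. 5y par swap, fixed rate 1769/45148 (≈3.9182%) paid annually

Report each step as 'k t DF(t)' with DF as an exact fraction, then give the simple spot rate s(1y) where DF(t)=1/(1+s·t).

1 1 391/400
2 2 9453/10000
3 3 453/500
4 4 8629/10000
5 5 8231/10000
s(1y) = (1/(391/400) − 1)/(1) = 9/391 ≈ 2.3018%

step 1 [1y] swap r/1=9/391: DF=(1 − 9/391·(0))/(1+9/391) = 391/400 ≈ 0.977500
step 2 [2y] swap r/1=547/19228: DF=(1 − 547/19228·(0.977500))/(1+547/19228) = 9453/10000 ≈ 0.945300
step 3 [3y] swap r/1=235/7072: DF=(1 − 235/7072·(0.977500+0.945300))/(1+235/7072) = 453/500 ≈ 0.906000
step 4 [4y] bond c/1=33/400: DF=(4669861/4000000 − 33/400·(0.977500+0.945300+0.906000))/(1+33/400) = 8629/10000 ≈ 0.862900
step 5 [5y] swap r/1=1769/45148: DF=(1 − 1769/45148·(0.977500+0.945300+0.906000+0.862900))/(1+1769/45148) = 8231/10000 ≈ 0.823100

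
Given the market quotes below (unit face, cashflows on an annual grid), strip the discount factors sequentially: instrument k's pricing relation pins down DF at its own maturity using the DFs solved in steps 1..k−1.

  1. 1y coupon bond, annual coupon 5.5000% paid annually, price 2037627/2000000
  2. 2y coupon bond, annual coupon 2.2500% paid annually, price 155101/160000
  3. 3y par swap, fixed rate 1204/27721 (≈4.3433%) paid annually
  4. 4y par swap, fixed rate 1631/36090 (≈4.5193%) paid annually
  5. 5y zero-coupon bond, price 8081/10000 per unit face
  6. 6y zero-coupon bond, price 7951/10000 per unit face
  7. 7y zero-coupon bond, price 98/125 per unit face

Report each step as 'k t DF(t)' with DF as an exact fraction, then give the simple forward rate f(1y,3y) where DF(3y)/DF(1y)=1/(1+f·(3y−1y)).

step 1 [1y] bond c/1=11/200: DF=(2037627/2000000 − 11/200·(0))/(1+11/200) = 9657/10000 ≈ 0.965700
step 2 [2y] bond c/1=9/400: DF=(155101/160000 − 9/400·(0.965700))/(1+9/400) = 2317/2500 ≈ 0.926800
step 3 [3y] swap r/1=1204/27721: DF=(1 − 1204/27721·(0.965700+0.926800))/(1+1204/27721) = 2199/2500 ≈ 0.879600
step 4 [4y] swap r/1=1631/36090: DF=(1 − 1631/36090·(0.965700+0.926800+0.879600))/(1+1631/36090) = 8369/10000 ≈ 0.836900
step 5 [5y] zero: DF = P = 8081/10000 ≈ 0.808100
step 6 [6y] zero: DF = P = 7951/10000 ≈ 0.795100
step 7 [7y] zero: DF = P = 98/125 ≈ 0.784000

1 1 9657/10000
2 2 2317/2500
3 3 2199/2500
4 4 8369/10000
5 5 8081/10000
6 6 7951/10000
7 7 98/125
f(1y,3y) = ((9657/10000)/(2199/2500) − 1)/(2) = 287/5864 ≈ 4.8943%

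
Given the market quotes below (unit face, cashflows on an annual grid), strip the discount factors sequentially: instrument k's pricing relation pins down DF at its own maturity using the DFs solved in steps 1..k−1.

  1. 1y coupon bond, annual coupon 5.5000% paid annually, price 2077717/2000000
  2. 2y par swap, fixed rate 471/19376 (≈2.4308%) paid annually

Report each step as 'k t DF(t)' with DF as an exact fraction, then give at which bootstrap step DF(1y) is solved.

step 1 [1y] bond c/1=11/200: DF=(2077717/2000000 − 11/200·(0))/(1+11/200) = 9847/10000 ≈ 0.984700
step 2 [2y] swap r/1=471/19376: DF=(1 − 471/19376·(0.984700))/(1+471/19376) = 9529/10000 ≈ 0.952900

1 1 9847/10000
2 2 9529/10000
DF(1y) is solved at step 1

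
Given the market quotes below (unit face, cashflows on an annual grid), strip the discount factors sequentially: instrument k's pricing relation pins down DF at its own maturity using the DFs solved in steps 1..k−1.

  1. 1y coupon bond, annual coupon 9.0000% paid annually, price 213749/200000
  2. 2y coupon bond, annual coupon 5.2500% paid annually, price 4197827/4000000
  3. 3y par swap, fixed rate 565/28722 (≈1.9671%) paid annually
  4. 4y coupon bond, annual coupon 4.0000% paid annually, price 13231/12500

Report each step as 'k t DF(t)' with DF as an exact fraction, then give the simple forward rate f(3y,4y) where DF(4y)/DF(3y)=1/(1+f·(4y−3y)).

1 1 1961/2000
2 2 4741/5000
3 3 1887/2000
4 4 9073/10000
f(3y,4y) = ((1887/2000)/(9073/10000) − 1)/(1) = 362/9073 ≈ 3.9899%

step 1 [1y] bond c/1=9/100: DF=(213749/200000 − 9/100·(0))/(1+9/100) = 1961/2000 ≈ 0.980500
step 2 [2y] bond c/1=21/400: DF=(4197827/4000000 − 21/400·(0.980500))/(1+21/400) = 4741/5000 ≈ 0.948200
step 3 [3y] swap r/1=565/28722: DF=(1 − 565/28722·(0.980500+0.948200))/(1+565/28722) = 1887/2000 ≈ 0.943500
step 4 [4y] bond c/1=1/25: DF=(13231/12500 − 1/25·(0.980500+0.948200+0.943500))/(1+1/25) = 9073/10000 ≈ 0.907300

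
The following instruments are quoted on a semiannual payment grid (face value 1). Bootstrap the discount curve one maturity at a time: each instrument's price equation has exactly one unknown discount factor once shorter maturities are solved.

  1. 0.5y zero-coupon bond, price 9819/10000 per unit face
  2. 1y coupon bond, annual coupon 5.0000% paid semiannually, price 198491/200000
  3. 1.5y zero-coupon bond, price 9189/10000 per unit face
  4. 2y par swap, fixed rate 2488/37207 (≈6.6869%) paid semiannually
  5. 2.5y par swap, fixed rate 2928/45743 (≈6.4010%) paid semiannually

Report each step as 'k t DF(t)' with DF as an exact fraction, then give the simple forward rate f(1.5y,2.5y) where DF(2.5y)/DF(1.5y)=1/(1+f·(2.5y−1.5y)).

1 1/2 9819/10000
2 1 9443/10000
3 3/2 9189/10000
4 2 2189/2500
5 5/2 1067/1250
f(1.5y,2.5y) = ((9189/10000)/(1067/1250) − 1)/(1) = 653/8536 ≈ 7.6500%

step 1 [0.5y] zero: DF = P = 9819/10000 ≈ 0.981900
step 2 [1y] bond c/2=1/40: DF=(198491/200000 − 1/40·(0.981900))/(1+1/40) = 9443/10000 ≈ 0.944300
step 3 [1.5y] zero: DF = P = 9189/10000 ≈ 0.918900
step 4 [2y] swap r/2=1244/37207: DF=(1 − 1244/37207·(0.981900+0.944300+0.918900))/(1+1244/37207) = 2189/2500 ≈ 0.875600
step 5 [2.5y] swap r/2=1464/45743: DF=(1 − 1464/45743·(0.981900+0.944300+0.918900+0.875600))/(1+1464/45743) = 1067/1250 ≈ 0.853600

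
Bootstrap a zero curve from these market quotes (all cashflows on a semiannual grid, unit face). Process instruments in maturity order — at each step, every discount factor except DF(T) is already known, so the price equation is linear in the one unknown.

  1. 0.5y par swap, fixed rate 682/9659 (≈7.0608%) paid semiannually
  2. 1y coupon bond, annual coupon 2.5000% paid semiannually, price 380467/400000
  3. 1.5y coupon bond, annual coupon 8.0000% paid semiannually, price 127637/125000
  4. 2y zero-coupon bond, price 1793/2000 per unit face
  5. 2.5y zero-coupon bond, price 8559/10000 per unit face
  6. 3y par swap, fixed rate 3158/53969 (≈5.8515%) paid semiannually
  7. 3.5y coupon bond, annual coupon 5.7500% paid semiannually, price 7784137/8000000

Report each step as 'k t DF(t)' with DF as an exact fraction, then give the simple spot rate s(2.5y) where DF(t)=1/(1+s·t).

step 1 [0.5y] swap r/2=341/9659: DF=(1 − 341/9659·(0))/(1+341/9659) = 9659/10000 ≈ 0.965900
step 2 [1y] bond c/2=1/80: DF=(380467/400000 − 1/80·(0.965900))/(1+1/80) = 371/400 ≈ 0.927500
step 3 [1.5y] bond c/2=1/25: DF=(127637/125000 − 1/25·(0.965900+0.927500))/(1+1/25) = 909/1000 ≈ 0.909000
step 4 [2y] zero: DF = P = 1793/2000 ≈ 0.896500
step 5 [2.5y] zero: DF = P = 8559/10000 ≈ 0.855900
step 6 [3y] swap r/2=1579/53969: DF=(1 − 1579/53969·(0.965900+0.927500+0.909000+0.896500+0.855900))/(1+1579/53969) = 8421/10000 ≈ 0.842100
step 7 [3.5y] bond c/2=23/800: DF=(7784137/8000000 − 23/800·(0.965900+0.927500+0.909000+0.896500+0.855900+0.842100))/(1+23/800) = 159/200 ≈ 0.795000

1 1/2 9659/10000
2 1 371/400
3 3/2 909/1000
4 2 1793/2000
5 5/2 8559/10000
6 3 8421/10000
7 7/2 159/200
s(2.5y) = (1/(8559/10000) − 1)/(5/2) = 2882/42795 ≈ 6.7344%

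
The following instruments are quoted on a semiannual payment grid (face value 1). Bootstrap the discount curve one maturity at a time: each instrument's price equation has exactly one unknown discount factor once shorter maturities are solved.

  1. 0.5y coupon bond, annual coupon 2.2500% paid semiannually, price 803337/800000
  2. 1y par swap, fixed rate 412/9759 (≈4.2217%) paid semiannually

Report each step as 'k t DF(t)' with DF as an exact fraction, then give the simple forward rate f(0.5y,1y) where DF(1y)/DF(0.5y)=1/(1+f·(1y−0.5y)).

1 1/2 993/1000
2 1 2397/2500
f(0.5y,1y) = ((993/1000)/(2397/2500) − 1)/(1/2) = 57/799 ≈ 7.1339%

step 1 [0.5y] bond c/2=9/800: DF=(803337/800000 − 9/800·(0))/(1+9/800) = 993/1000 ≈ 0.993000
step 2 [1y] swap r/2=206/9759: DF=(1 − 206/9759·(0.993000))/(1+206/9759) = 2397/2500 ≈ 0.958800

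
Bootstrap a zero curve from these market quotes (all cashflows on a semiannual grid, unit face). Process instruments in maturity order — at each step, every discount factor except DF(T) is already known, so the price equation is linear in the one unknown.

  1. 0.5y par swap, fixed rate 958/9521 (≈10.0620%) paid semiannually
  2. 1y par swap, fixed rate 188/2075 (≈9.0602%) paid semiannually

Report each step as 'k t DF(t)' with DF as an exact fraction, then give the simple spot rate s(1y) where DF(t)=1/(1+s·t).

1 1/2 9521/10000
2 1 4577/5000
s(1y) = (1/(4577/5000) − 1)/(1) = 423/4577 ≈ 9.2419%

step 1 [0.5y] swap r/2=479/9521: DF=(1 − 479/9521·(0))/(1+479/9521) = 9521/10000 ≈ 0.952100
step 2 [1y] swap r/2=94/2075: DF=(1 − 94/2075·(0.952100))/(1+94/2075) = 4577/5000 ≈ 0.915400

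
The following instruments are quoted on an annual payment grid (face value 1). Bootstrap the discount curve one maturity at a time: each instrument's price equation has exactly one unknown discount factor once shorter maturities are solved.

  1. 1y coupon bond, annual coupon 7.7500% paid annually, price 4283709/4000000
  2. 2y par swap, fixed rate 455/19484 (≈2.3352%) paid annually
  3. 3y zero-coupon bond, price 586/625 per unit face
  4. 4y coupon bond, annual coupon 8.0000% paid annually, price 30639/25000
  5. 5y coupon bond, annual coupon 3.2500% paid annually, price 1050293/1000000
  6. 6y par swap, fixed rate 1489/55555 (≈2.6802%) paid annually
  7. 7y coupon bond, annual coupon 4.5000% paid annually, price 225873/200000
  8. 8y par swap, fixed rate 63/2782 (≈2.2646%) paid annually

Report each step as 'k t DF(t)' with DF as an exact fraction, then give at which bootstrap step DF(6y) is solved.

1 1 9939/10000
2 2 1909/2000
3 3 586/625
4 4 921/1000
5 5 4487/5000
6 6 8511/10000
7 7 1683/2000
8 8 4181/5000
DF(6y) is solved at step 6

step 1 [1y] bond c/1=31/400: DF=(4283709/4000000 − 31/400·(0))/(1+31/400) = 9939/10000 ≈ 0.993900
step 2 [2y] swap r/1=455/19484: DF=(1 − 455/19484·(0.993900))/(1+455/19484) = 1909/2000 ≈ 0.954500
step 3 [3y] zero: DF = P = 586/625 ≈ 0.937600
step 4 [4y] bond c/1=2/25: DF=(30639/25000 − 2/25·(0.993900+0.954500+0.937600))/(1+2/25) = 921/1000 ≈ 0.921000
step 5 [5y] bond c/1=13/400: DF=(1050293/1000000 − 13/400·(0.993900+0.954500+0.937600+0.921000))/(1+13/400) = 4487/5000 ≈ 0.897400
step 6 [6y] swap r/1=1489/55555: DF=(1 − 1489/55555·(0.993900+0.954500+0.937600+0.921000+0.897400))/(1+1489/55555) = 8511/10000 ≈ 0.851100
step 7 [7y] bond c/1=9/200: DF=(225873/200000 − 9/200·(0.993900+0.954500+0.937600+0.921000+0.897400+0.851100))/(1+9/200) = 1683/2000 ≈ 0.841500
step 8 [8y] swap r/1=63/2782: DF=(1 − 63/2782·(0.993900+0.954500+0.937600+0.921000+0.897400+0.851100+0.841500))/(1+63/2782) = 4181/5000 ≈ 0.836200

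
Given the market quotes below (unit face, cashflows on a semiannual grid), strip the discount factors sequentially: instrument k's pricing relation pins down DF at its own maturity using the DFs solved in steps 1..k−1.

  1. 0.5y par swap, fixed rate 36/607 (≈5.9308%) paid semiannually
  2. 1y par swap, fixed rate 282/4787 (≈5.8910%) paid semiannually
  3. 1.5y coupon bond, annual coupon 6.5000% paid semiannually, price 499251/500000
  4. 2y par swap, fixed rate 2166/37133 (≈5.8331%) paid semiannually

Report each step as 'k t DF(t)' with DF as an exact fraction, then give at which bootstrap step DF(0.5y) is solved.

1 1/2 607/625
2 1 2359/2500
3 3/2 2267/2500
4 2 8917/10000
DF(0.5y) is solved at step 1

step 1 [0.5y] swap r/2=18/607: DF=(1 − 18/607·(0))/(1+18/607) = 607/625 ≈ 0.971200
step 2 [1y] swap r/2=141/4787: DF=(1 − 141/4787·(0.971200))/(1+141/4787) = 2359/2500 ≈ 0.943600
step 3 [1.5y] bond c/2=13/400: DF=(499251/500000 − 13/400·(0.971200+0.943600))/(1+13/400) = 2267/2500 ≈ 0.906800
step 4 [2y] swap r/2=1083/37133: DF=(1 − 1083/37133·(0.971200+0.943600+0.906800))/(1+1083/37133) = 8917/10000 ≈ 0.891700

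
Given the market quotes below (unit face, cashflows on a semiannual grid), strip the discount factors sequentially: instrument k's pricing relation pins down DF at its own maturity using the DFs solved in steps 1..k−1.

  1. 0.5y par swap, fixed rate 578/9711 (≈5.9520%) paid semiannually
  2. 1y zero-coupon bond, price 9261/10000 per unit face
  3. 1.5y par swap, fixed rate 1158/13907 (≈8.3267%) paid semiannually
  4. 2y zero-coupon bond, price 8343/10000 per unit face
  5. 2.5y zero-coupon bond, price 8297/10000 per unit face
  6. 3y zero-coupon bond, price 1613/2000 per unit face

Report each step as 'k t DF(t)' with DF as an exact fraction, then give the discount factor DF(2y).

step 1 [0.5y] swap r/2=289/9711: DF=(1 − 289/9711·(0))/(1+289/9711) = 9711/10000 ≈ 0.971100
step 2 [1y] zero: DF = P = 9261/10000 ≈ 0.926100
step 3 [1.5y] swap r/2=579/13907: DF=(1 − 579/13907·(0.971100+0.926100))/(1+579/13907) = 4421/5000 ≈ 0.884200
step 4 [2y] zero: DF = P = 8343/10000 ≈ 0.834300
step 5 [2.5y] zero: DF = P = 8297/10000 ≈ 0.829700
step 6 [3y] zero: DF = P = 1613/2000 ≈ 0.806500

1 1/2 9711/10000
2 1 9261/10000
3 3/2 4421/5000
4 2 8343/10000
5 5/2 8297/10000
6 3 1613/2000
DF(2y) = 8343/10000 ≈ 0.834300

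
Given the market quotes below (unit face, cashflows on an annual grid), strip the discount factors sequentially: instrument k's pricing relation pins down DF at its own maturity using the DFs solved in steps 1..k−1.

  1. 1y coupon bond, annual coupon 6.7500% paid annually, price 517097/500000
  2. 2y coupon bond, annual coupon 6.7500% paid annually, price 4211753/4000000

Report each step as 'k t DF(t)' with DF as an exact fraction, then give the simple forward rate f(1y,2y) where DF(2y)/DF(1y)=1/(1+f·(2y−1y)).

step 1 [1y] bond c/1=27/400: DF=(517097/500000 − 27/400·(0))/(1+27/400) = 1211/1250 ≈ 0.968800
step 2 [2y] bond c/1=27/400: DF=(4211753/4000000 − 27/400·(0.968800))/(1+27/400) = 9251/10000 ≈ 0.925100

1 1 1211/1250
2 2 9251/10000
f(1y,2y) = ((1211/1250)/(9251/10000) − 1)/(1) = 437/9251 ≈ 4.7238%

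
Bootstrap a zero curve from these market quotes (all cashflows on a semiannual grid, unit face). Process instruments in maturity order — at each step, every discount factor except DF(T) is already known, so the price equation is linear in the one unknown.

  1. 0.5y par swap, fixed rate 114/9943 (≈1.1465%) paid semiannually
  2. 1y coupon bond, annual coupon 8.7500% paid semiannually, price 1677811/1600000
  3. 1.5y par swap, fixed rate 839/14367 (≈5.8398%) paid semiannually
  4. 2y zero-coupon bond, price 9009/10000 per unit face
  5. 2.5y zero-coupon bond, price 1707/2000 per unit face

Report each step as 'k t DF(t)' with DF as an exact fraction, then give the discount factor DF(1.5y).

1 1/2 9943/10000
2 1 963/1000
3 3/2 9161/10000
4 2 9009/10000
5 5/2 1707/2000
DF(1.5y) = 9161/10000 ≈ 0.916100

step 1 [0.5y] swap r/2=57/9943: DF=(1 − 57/9943·(0))/(1+57/9943) = 9943/10000 ≈ 0.994300
step 2 [1y] bond c/2=7/160: DF=(1677811/1600000 − 7/160·(0.994300))/(1+7/160) = 963/1000 ≈ 0.963000
step 3 [1.5y] swap r/2=839/28734: DF=(1 − 839/28734·(0.994300+0.963000))/(1+839/28734) = 9161/10000 ≈ 0.916100
step 4 [2y] zero: DF = P = 9009/10000 ≈ 0.900900
step 5 [2.5y] zero: DF = P = 1707/2000 ≈ 0.853500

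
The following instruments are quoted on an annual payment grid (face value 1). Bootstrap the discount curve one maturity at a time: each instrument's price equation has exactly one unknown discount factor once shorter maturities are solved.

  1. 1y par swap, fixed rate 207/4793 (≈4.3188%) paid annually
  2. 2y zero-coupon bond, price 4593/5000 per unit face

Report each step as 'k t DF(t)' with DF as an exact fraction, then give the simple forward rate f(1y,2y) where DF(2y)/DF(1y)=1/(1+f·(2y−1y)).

step 1 [1y] swap r/1=207/4793: DF=(1 − 207/4793·(0))/(1+207/4793) = 4793/5000 ≈ 0.958600
step 2 [2y] zero: DF = P = 4593/5000 ≈ 0.918600

1 1 4793/5000
2 2 4593/5000
f(1y,2y) = ((4793/5000)/(4593/5000) − 1)/(1) = 200/4593 ≈ 4.3545%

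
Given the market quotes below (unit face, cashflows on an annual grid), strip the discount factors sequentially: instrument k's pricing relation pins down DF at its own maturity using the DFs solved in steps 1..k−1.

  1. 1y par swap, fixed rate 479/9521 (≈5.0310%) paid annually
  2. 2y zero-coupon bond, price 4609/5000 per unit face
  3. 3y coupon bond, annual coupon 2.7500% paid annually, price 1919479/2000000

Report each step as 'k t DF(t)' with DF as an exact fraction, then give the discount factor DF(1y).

step 1 [1y] swap r/1=479/9521: DF=(1 − 479/9521·(0))/(1+479/9521) = 9521/10000 ≈ 0.952100
step 2 [2y] zero: DF = P = 4609/5000 ≈ 0.921800
step 3 [3y] bond c/1=11/400: DF=(1919479/2000000 − 11/400·(0.952100+0.921800))/(1+11/400) = 8839/10000 ≈ 0.883900

1 1 9521/10000
2 2 4609/5000
3 3 8839/10000
DF(1y) = 9521/10000 ≈ 0.952100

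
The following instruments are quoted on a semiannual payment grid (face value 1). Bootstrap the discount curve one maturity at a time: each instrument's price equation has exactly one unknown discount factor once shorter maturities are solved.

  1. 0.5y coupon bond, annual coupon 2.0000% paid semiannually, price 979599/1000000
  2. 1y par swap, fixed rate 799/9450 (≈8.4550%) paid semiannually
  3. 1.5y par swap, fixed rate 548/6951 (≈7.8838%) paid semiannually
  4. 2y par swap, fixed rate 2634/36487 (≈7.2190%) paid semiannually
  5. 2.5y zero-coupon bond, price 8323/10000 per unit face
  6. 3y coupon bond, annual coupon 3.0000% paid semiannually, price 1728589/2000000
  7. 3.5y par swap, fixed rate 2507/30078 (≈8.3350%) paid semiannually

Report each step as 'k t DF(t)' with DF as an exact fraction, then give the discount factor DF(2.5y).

1 1/2 9699/10000
2 1 9201/10000
3 3/2 1113/1250
4 2 8683/10000
5 5/2 8323/10000
6 3 7853/10000
7 7/2 7493/10000
DF(2.5y) = 8323/10000 ≈ 0.832300

step 1 [0.5y] bond c/2=1/100: DF=(979599/1000000 − 1/100·(0))/(1+1/100) = 9699/10000 ≈ 0.969900
step 2 [1y] swap r/2=799/18900: DF=(1 − 799/18900·(0.969900))/(1+799/18900) = 9201/10000 ≈ 0.920100
step 3 [1.5y] swap r/2=274/6951: DF=(1 − 274/6951·(0.969900+0.920100))/(1+274/6951) = 1113/1250 ≈ 0.890400
step 4 [2y] swap r/2=1317/36487: DF=(1 − 1317/36487·(0.969900+0.920100+0.890400))/(1+1317/36487) = 8683/10000 ≈ 0.868300
step 5 [2.5y] zero: DF = P = 8323/10000 ≈ 0.832300
step 6 [3y] bond c/2=3/200: DF=(1728589/2000000 − 3/200·(0.969900+0.920100+0.890400+0.868300+0.832300))/(1+3/200) = 7853/10000 ≈ 0.785300
step 7 [3.5y] swap r/2=2507/60156: DF=(1 − 2507/60156·(0.969900+0.920100+0.890400+0.868300+0.832300+0.785300))/(1+2507/60156) = 7493/10000 ≈ 0.749300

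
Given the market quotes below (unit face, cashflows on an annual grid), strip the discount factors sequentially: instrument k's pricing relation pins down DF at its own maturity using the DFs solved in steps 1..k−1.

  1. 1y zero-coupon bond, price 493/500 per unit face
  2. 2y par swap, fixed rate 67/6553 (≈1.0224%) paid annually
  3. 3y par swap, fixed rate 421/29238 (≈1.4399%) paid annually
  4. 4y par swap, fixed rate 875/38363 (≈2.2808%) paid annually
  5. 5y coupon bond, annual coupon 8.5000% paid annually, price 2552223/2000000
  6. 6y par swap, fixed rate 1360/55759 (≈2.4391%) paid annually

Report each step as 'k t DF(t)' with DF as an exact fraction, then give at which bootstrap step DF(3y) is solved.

1 1 493/500
2 2 9799/10000
3 3 9579/10000
4 4 73/80
5 5 2189/2500
6 6 108/125
DF(3y) is solved at step 3

step 1 [1y] zero: DF = P = 493/500 ≈ 0.986000
step 2 [2y] swap r/1=67/6553: DF=(1 − 67/6553·(0.986000))/(1+67/6553) = 9799/10000 ≈ 0.979900
step 3 [3y] swap r/1=421/29238: DF=(1 − 421/29238·(0.986000+0.979900))/(1+421/29238) = 9579/10000 ≈ 0.957900
step 4 [4y] swap r/1=875/38363: DF=(1 − 875/38363·(0.986000+0.979900+0.957900))/(1+875/38363) = 73/80 ≈ 0.912500
step 5 [5y] bond c/1=17/200: DF=(2552223/2000000 − 17/200·(0.986000+0.979900+0.957900+0.912500))/(1+17/200) = 2189/2500 ≈ 0.875600
step 6 [6y] swap r/1=1360/55759: DF=(1 − 1360/55759·(0.986000+0.979900+0.957900+0.912500+0.875600))/(1+1360/55759) = 108/125 ≈ 0.864000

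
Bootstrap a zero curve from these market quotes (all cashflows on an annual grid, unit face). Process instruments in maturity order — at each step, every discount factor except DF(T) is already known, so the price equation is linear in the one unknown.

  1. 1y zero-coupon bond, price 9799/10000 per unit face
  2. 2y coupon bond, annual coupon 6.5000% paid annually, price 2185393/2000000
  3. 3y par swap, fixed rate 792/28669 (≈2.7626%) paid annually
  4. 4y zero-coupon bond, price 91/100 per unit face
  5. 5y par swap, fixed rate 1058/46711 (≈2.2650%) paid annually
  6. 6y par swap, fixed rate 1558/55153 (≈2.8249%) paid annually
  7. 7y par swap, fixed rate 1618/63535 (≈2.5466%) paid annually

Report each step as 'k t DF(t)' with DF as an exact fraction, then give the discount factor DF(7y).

1 1 9799/10000
2 2 4831/5000
3 3 1151/1250
4 4 91/100
5 5 4471/5000
6 6 4221/5000
7 7 4191/5000
DF(7y) = 4191/5000 ≈ 0.838200

step 1 [1y] zero: DF = P = 9799/10000 ≈ 0.979900
step 2 [2y] bond c/1=13/200: DF=(2185393/2000000 − 13/200·(0.979900))/(1+13/200) = 4831/5000 ≈ 0.966200
step 3 [3y] swap r/1=792/28669: DF=(1 − 792/28669·(0.979900+0.966200))/(1+792/28669) = 1151/1250 ≈ 0.920800
step 4 [4y] zero: DF = P = 91/100 ≈ 0.910000
step 5 [5y] swap r/1=1058/46711: DF=(1 − 1058/46711·(0.979900+0.966200+0.920800+0.910000))/(1+1058/46711) = 4471/5000 ≈ 0.894200
step 6 [6y] swap r/1=1558/55153: DF=(1 − 1558/55153·(0.979900+0.966200+0.920800+0.910000+0.894200))/(1+1558/55153) = 4221/5000 ≈ 0.844200
step 7 [7y] swap r/1=1618/63535: DF=(1 − 1618/63535·(0.979900+0.966200+0.920800+0.910000+0.894200+0.844200))/(1+1618/63535) = 4191/5000 ≈ 0.838200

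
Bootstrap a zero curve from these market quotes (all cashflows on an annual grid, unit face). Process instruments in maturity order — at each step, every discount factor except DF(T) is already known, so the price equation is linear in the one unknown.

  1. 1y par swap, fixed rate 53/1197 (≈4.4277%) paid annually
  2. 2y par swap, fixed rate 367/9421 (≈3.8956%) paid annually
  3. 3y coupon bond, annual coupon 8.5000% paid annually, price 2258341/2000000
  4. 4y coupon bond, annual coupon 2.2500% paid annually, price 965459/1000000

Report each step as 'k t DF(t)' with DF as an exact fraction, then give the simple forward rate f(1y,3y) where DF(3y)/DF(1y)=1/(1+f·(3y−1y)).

1 1 1197/1250
2 2 4633/5000
3 3 8931/10000
4 4 8831/10000
f(1y,3y) = ((1197/1250)/(8931/10000) − 1)/(2) = 215/5954 ≈ 3.6110%

step 1 [1y] swap r/1=53/1197: DF=(1 − 53/1197·(0))/(1+53/1197) = 1197/1250 ≈ 0.957600
step 2 [2y] swap r/1=367/9421: DF=(1 − 367/9421·(0.957600))/(1+367/9421) = 4633/5000 ≈ 0.926600
step 3 [3y] bond c/1=17/200: DF=(2258341/2000000 − 17/200·(0.957600+0.926600))/(1+17/200) = 8931/10000 ≈ 0.893100
step 4 [4y] bond c/1=9/400: DF=(965459/1000000 − 9/400·(0.957600+0.926600+0.893100))/(1+9/400) = 8831/10000 ≈ 0.883100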